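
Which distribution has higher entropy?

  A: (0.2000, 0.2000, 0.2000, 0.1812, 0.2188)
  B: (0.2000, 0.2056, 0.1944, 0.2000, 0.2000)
B

Both distributions are close to uniform, making this a harder comparison.

H(A) = 2.3194 bits
H(B) = 2.3217 bits

The distribution closer to uniform has higher entropy.
Answer: B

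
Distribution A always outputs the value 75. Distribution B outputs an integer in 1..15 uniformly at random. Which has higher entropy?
B

A is deterministic, so H(A) = 0. B is uniform over 15 outcomes, so H(B) = log₂(15) = 3.907 bits. Any distribution with genuine randomness has higher entropy than a deterministic one.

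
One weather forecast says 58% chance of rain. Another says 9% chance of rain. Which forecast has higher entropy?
58% forecast

Treat each forecast as a Bernoulli distribution. Binary entropy is maximized at p=0.5 and falls off symmetrically toward 0 or 1. The 58% forecast is closer to 50%, so it is more uncertain. H(58%) ≈ 0.981 bits, H(9%) ≈ 0.436 bits.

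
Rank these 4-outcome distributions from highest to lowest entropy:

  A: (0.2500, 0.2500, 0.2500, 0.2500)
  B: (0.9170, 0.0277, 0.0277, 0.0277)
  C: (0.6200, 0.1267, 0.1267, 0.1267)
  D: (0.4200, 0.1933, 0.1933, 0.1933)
A > D > C > B

Key insight: Entropy is maximized by uniform distributions and minimized by concentrated distributions.

Entropies:
  H(A) = 2.0000 bits
  H(B) = 0.5442 bits
  H(C) = 1.5603 bits
  H(D) = 1.9007 bits

Ranking: A > D > C > B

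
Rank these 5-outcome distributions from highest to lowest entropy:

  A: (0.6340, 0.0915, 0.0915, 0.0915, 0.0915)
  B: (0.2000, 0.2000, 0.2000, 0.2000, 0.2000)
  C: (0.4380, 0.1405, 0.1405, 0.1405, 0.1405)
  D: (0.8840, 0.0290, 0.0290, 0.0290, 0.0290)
B > C > A > D

Key insight: Entropy is maximized by uniform distributions and minimized by concentrated distributions.

Entropies:
  H(A) = 1.6796 bits
  H(B) = 2.3219 bits
  H(C) = 2.1129 bits
  H(D) = 0.7498 bits

Ranking: B > C > A > D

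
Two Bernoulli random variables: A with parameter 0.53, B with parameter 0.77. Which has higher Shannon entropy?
A

For binary distributions, entropy is maximized at p=0.5 and decreases as p moves toward 0 or 1.

H(A) = H(0.53) = 0.9974 bits
H(B) = H(0.77) = 0.7780 bits

Distribution A (p=0.53) is closer to uniform (p=0.5), so it has higher entropy.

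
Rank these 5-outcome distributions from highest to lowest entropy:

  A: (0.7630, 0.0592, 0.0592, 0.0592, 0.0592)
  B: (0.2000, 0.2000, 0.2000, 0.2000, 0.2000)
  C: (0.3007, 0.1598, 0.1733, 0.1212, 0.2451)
B > C > A

Key insight: Entropy is maximized by uniform distributions and minimized by concentrated distributions.

- Uniform distributions have maximum entropy log₂(5) = 2.3219 bits
- The more "peaked" or concentrated a distribution, the lower its entropy

Entropies:
  H(A) = 1.2640 bits
  H(B) = 2.3219 bits
  H(C) = 2.2484 bits

Ranking: B > C > A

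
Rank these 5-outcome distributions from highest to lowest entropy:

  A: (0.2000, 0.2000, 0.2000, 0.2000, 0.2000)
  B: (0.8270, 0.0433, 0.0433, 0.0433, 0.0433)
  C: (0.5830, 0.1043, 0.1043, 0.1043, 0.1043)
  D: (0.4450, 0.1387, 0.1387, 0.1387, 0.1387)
A > D > C > B

Key insight: Entropy is maximized by uniform distributions and minimized by concentrated distributions.

Entropies:
  H(A) = 2.3219 bits
  H(B) = 1.0105 bits
  H(C) = 1.8140 bits
  H(D) = 2.1013 bits

Ranking: A > D > C > B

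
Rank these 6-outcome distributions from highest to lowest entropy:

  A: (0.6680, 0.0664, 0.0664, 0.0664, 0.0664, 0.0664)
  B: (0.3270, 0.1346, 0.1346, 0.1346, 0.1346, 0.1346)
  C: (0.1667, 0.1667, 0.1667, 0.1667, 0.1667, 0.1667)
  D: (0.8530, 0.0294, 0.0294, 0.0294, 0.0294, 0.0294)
C > B > A > D

Key insight: Entropy is maximized by uniform distributions and minimized by concentrated distributions.

Entropies:
  H(A) = 1.6878 bits
  H(B) = 2.4745 bits
  H(C) = 2.5850 bits
  H(D) = 0.9436 bits

Ranking: C > B > A > D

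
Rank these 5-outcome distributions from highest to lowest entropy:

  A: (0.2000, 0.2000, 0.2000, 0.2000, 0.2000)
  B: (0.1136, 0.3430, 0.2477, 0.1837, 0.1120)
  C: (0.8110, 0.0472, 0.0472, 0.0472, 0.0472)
A > B > C

Key insight: Entropy is maximized by uniform distributions and minimized by concentrated distributions.

- Uniform distributions have maximum entropy log₂(5) = 2.3219 bits
- The more "peaked" or concentrated a distribution, the lower its entropy

Entropies:
  H(A) = 2.3219 bits
  H(B) = 2.1874 bits
  H(C) = 1.0774 bits

Ranking: A > B > C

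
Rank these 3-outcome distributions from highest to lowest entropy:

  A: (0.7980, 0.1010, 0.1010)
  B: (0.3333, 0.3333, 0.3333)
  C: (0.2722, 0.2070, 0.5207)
B > C > A

Key insight: Entropy is maximized by uniform distributions and minimized by concentrated distributions.

- Uniform distributions have maximum entropy log₂(3) = 1.5850 bits
- The more "peaked" or concentrated a distribution, the lower its entropy

Entropies:
  H(A) = 0.9279 bits
  H(B) = 1.5850 bits
  H(C) = 1.4716 bits

Ranking: B > C > A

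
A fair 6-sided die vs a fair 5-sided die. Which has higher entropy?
6-sided die

Both are uniform distributions; for uniform over n outcomes, H = log₂(n). H(6-sided) = log₂(6) = 2.585 bits and H(5-sided) = log₂(5) = 2.322 bits. More outcomes in a uniform distribution means higher entropy.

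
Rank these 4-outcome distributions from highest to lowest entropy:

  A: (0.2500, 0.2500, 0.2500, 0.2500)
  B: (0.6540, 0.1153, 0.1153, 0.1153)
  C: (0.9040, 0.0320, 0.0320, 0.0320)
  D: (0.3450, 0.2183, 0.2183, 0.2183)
A > D > B > C

Key insight: Entropy is maximized by uniform distributions and minimized by concentrated distributions.

Entropies:
  H(A) = 2.0000 bits
  H(B) = 1.4788 bits
  H(C) = 0.6083 bits
  H(D) = 1.9677 bits

Ranking: A > D > B > C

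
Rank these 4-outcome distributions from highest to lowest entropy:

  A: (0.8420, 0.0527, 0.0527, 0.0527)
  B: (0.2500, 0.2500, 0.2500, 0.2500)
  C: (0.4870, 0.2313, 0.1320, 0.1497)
B > C > A

Key insight: Entropy is maximized by uniform distributions and minimized by concentrated distributions.

- Uniform distributions have maximum entropy log₂(4) = 2.0000 bits
- The more "peaked" or concentrated a distribution, the lower its entropy

Entropies:
  H(A) = 0.8799 bits
  H(B) = 2.0000 bits
  H(C) = 1.7898 bits

Ranking: B > C > A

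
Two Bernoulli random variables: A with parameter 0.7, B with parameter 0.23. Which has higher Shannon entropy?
A

For binary distributions, entropy is maximized at p=0.5 and decreases as p moves toward 0 or 1.

H(A) = H(0.7) = 0.8813 bits
H(B) = H(0.23) = 0.7780 bits

Distribution A (p=0.7) is closer to uniform (p=0.5), so it has higher entropy.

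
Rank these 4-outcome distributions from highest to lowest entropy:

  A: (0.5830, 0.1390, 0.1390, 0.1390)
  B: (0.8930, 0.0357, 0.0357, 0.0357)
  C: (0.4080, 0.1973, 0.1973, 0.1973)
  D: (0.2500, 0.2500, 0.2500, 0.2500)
D > C > A > B

Key insight: Entropy is maximized by uniform distributions and minimized by concentrated distributions.

Entropies:
  H(A) = 1.6410 bits
  H(B) = 0.6604 bits
  H(C) = 1.9137 bits
  H(D) = 2.0000 bits

Ranking: D > C > A > B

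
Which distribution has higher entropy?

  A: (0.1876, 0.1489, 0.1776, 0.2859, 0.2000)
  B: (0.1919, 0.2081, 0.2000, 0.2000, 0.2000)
B

Both distributions are close to uniform, making this a harder comparison.

H(A) = 2.2857 bits
H(B) = 2.3215 bits

The distribution closer to uniform has higher entropy.
Answer: B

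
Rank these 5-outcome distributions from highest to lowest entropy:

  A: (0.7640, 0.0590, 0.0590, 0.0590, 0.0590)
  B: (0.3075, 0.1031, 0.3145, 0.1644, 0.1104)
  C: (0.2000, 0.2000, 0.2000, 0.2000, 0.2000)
C > B > A

Key insight: Entropy is maximized by uniform distributions and minimized by concentrated distributions.

- Uniform distributions have maximum entropy log₂(5) = 2.3219 bits
- The more "peaked" or concentrated a distribution, the lower its entropy

Entropies:
  H(A) = 1.2603 bits
  H(B) = 2.1653 bits
  H(C) = 2.3219 bits

Ranking: C > B > A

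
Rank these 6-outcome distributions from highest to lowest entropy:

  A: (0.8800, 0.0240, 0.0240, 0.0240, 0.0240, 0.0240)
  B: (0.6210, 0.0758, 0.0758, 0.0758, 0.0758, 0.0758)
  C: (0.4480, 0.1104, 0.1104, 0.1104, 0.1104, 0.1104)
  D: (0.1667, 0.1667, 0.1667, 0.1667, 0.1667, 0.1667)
D > C > B > A

Key insight: Entropy is maximized by uniform distributions and minimized by concentrated distributions.

Entropies:
  H(A) = 0.8080 bits
  H(B) = 1.8373 bits
  H(C) = 2.2739 bits
  H(D) = 2.5850 bits

Ranking: D > C > B > A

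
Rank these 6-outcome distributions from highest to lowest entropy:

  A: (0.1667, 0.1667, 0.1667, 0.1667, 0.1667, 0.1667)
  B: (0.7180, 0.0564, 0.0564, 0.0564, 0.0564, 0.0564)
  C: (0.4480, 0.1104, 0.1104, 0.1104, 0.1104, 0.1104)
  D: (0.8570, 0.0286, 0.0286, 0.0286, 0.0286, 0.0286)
A > C > B > D

Key insight: Entropy is maximized by uniform distributions and minimized by concentrated distributions.

Entropies:
  H(A) = 2.5850 bits
  H(B) = 1.5129 bits
  H(C) = 2.2739 bits
  H(D) = 0.9241 bits

Ranking: A > C > B > D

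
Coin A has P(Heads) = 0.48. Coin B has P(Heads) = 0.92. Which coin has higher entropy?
A

For binary distributions, entropy is maximized at p=0.5 and decreases as p moves toward 0 or 1.

H(A) = H(0.48) = 0.9988 bits
H(B) = H(0.92) = 0.4022 bits

Distribution A (p=0.48) is closer to uniform (p=0.5), so it has higher entropy.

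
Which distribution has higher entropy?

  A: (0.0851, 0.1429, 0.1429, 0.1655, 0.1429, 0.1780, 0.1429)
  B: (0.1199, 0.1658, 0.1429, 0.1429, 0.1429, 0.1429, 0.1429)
B

Both distributions are close to uniform, making this a harder comparison.

H(A) = 2.7794 bits
H(B) = 2.8020 bits

The distribution closer to uniform has higher entropy.
Answer: B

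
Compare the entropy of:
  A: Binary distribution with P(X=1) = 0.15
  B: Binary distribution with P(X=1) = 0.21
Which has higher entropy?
B

For binary distributions, entropy is maximized at p=0.5 and decreases as p moves toward 0 or 1.

H(A) = H(0.15) = 0.6098 bits
H(B) = H(0.21) = 0.7415 bits

Distribution B (p=0.21) is closer to uniform (p=0.5), so it has higher entropy.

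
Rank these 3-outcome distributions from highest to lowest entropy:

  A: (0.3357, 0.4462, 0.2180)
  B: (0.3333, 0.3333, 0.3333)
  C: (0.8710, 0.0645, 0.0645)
B > A > C

Key insight: Entropy is maximized by uniform distributions and minimized by concentrated distributions.

- Uniform distributions have maximum entropy log₂(3) = 1.5850 bits
- The more "peaked" or concentrated a distribution, the lower its entropy

Entropies:
  H(A) = 1.5272 bits
  H(B) = 1.5850 bits
  H(C) = 0.6837 bits

Ranking: B > A > C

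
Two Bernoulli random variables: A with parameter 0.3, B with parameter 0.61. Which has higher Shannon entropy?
B

For binary distributions, entropy is maximized at p=0.5 and decreases as p moves toward 0 or 1.

H(A) = H(0.3) = 0.8813 bits
H(B) = H(0.61) = 0.9648 bits

Distribution B (p=0.61) is closer to uniform (p=0.5), so it has higher entropy.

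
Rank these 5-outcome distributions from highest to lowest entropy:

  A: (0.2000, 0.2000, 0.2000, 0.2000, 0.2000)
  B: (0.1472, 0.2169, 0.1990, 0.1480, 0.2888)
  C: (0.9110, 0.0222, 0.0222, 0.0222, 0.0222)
A > B > C

Key insight: Entropy is maximized by uniform distributions and minimized by concentrated distributions.

- Uniform distributions have maximum entropy log₂(5) = 2.3219 bits
- The more "peaked" or concentrated a distribution, the lower its entropy

Entropies:
  H(A) = 2.3219 bits
  H(B) = 2.2741 bits
  H(C) = 0.6111 bits

Ranking: A > B > C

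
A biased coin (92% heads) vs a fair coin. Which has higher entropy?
Fair coin

The fair coin is uniform (p=0.5), maximizing binary entropy at 1 bit. The biased coin has H(0.92) ≈ 0.402 bits — its outcome is more predictable, so its entropy is lower.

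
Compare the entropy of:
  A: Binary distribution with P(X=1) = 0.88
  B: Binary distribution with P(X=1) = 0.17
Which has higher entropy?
B

For binary distributions, entropy is maximized at p=0.5 and decreases as p moves toward 0 or 1.

H(A) = H(0.88) = 0.5294 bits
H(B) = H(0.17) = 0.6577 bits

Distribution B (p=0.17) is closer to uniform (p=0.5), so it has higher entropy.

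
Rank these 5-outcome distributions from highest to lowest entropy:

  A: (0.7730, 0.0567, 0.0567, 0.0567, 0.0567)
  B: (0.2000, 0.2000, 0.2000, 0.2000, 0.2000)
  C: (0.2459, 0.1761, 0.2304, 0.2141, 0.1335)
B > C > A

Key insight: Entropy is maximized by uniform distributions and minimized by concentrated distributions.

- Uniform distributions have maximum entropy log₂(5) = 2.3219 bits
- The more "peaked" or concentrated a distribution, the lower its entropy

Entropies:
  H(A) = 1.2267 bits
  H(B) = 2.3219 bits
  H(C) = 2.2907 bits

Ranking: B > C > A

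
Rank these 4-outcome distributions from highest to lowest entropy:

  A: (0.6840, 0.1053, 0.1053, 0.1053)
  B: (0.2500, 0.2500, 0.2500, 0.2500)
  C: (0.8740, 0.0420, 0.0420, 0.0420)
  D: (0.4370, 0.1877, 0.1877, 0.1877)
B > D > A > C

Key insight: Entropy is maximized by uniform distributions and minimized by concentrated distributions.

Entropies:
  H(A) = 1.4008 bits
  H(B) = 2.0000 bits
  H(C) = 0.7461 bits
  H(D) = 1.8809 bits

Ranking: B > D > A > C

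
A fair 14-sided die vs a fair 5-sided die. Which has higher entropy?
14-sided die

Both are uniform distributions; for uniform over n outcomes, H = log₂(n). H(14-sided) = log₂(14) = 3.807 bits and H(5-sided) = log₂(5) = 2.322 bits. More outcomes in a uniform distribution means higher entropy.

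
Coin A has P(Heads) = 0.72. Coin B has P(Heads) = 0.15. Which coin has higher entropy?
A

For binary distributions, entropy is maximized at p=0.5 and decreases as p moves toward 0 or 1.

H(A) = H(0.72) = 0.8555 bits
H(B) = H(0.15) = 0.6098 bits

Distribution A (p=0.72) is closer to uniform (p=0.5), so it has higher entropy.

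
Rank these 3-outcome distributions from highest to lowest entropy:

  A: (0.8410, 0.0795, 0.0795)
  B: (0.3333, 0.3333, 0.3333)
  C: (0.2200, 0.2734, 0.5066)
B > C > A

Key insight: Entropy is maximized by uniform distributions and minimized by concentrated distributions.

- Uniform distributions have maximum entropy log₂(3) = 1.5850 bits
- The more "peaked" or concentrated a distribution, the lower its entropy

Entropies:
  H(A) = 0.7909 bits
  H(B) = 1.5850 bits
  H(C) = 1.4891 bits

Ranking: B > C > A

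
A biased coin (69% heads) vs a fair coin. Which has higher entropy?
Fair coin

The fair coin is uniform (p=0.5), maximizing binary entropy at 1 bit. The biased coin has H(0.69) ≈ 0.893 bits — its outcome is more predictable, so its entropy is lower.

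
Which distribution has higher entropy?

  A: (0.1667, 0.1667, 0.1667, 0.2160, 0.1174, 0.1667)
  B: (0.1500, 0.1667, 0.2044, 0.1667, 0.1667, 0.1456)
B

Both distributions are close to uniform, making this a harder comparison.

H(A) = 2.5636 bits
H(B) = 2.5760 bits

The distribution closer to uniform has higher entropy.
Answer: B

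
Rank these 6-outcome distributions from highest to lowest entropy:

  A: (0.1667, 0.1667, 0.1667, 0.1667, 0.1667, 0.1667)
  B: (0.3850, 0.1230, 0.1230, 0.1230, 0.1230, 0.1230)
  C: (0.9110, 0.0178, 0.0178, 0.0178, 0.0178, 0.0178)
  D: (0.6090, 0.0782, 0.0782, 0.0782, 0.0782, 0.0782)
A > B > D > C

Key insight: Entropy is maximized by uniform distributions and minimized by concentrated distributions.

Entropies:
  H(A) = 2.5850 bits
  H(B) = 2.3895 bits
  H(C) = 0.6398 bits
  H(D) = 1.8733 bits

Ranking: A > B > D > C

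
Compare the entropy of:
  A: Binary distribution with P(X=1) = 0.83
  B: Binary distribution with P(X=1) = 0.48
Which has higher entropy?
B

For binary distributions, entropy is maximized at p=0.5 and decreases as p moves toward 0 or 1.

H(A) = H(0.83) = 0.6577 bits
H(B) = H(0.48) = 0.9988 bits

Distribution B (p=0.48) is closer to uniform (p=0.5), so it has higher entropy.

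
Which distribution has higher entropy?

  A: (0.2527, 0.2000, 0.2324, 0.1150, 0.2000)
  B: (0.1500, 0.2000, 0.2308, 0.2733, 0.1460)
B

Both distributions are close to uniform, making this a harder comparison.

H(A) = 2.2783 bits
H(B) = 2.2798 bits

The distribution closer to uniform has higher entropy.
Answer: B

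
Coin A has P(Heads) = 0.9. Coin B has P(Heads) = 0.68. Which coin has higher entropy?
B

For binary distributions, entropy is maximized at p=0.5 and decreases as p moves toward 0 or 1.

H(A) = H(0.9) = 0.4690 bits
H(B) = H(0.68) = 0.9044 bits

Distribution B (p=0.68) is closer to uniform (p=0.5), so it has higher entropy.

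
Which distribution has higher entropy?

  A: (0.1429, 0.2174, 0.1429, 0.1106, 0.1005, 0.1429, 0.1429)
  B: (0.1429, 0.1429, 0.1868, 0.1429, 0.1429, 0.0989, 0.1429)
B

Both distributions are close to uniform, making this a harder comparison.

H(A) = 2.7674 bits
H(B) = 2.7875 bits

The distribution closer to uniform has higher entropy.
Answer: B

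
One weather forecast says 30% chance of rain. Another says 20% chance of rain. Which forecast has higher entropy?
30% forecast

Treat each forecast as a Bernoulli distribution. Binary entropy is maximized at p=0.5 and falls off symmetrically toward 0 or 1. The 30% forecast is closer to 50%, so it is more uncertain. H(30%) ≈ 0.881 bits, H(20%) ≈ 0.722 bits.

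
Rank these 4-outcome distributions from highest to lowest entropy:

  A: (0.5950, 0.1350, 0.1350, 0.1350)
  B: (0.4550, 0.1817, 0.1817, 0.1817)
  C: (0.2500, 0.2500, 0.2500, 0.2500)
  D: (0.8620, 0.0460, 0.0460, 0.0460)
C > B > A > D

Key insight: Entropy is maximized by uniform distributions and minimized by concentrated distributions.

Entropies:
  H(A) = 1.6157 bits
  H(B) = 1.8580 bits
  H(C) = 2.0000 bits
  H(D) = 0.7977 bits

Ranking: C > B > A > D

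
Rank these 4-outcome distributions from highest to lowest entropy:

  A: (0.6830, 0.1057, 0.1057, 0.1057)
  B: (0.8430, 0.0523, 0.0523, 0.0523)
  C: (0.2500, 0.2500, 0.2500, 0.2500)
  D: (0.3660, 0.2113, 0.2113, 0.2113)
C > D > A > B

Key insight: Entropy is maximized by uniform distributions and minimized by concentrated distributions.

Entropies:
  H(A) = 1.4035 bits
  H(B) = 0.8759 bits
  H(C) = 2.0000 bits
  H(D) = 1.9524 bits

Ranking: C > D > A > B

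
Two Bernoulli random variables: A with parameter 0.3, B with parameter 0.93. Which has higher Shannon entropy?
A

For binary distributions, entropy is maximized at p=0.5 and decreases as p moves toward 0 or 1.

H(A) = H(0.3) = 0.8813 bits
H(B) = H(0.93) = 0.3659 bits

Distribution A (p=0.3) is closer to uniform (p=0.5), so it has higher entropy.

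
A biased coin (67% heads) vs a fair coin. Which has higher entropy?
Fair coin

The fair coin is uniform (p=0.5), maximizing binary entropy at 1 bit. The biased coin has H(0.67) ≈ 0.915 bits — its outcome is more predictable, so its entropy is lower.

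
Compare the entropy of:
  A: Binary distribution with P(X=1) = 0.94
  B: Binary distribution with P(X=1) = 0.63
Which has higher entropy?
B

For binary distributions, entropy is maximized at p=0.5 and decreases as p moves toward 0 or 1.

H(A) = H(0.94) = 0.3274 bits
H(B) = H(0.63) = 0.9507 bits

Distribution B (p=0.63) is closer to uniform (p=0.5), so it has higher entropy.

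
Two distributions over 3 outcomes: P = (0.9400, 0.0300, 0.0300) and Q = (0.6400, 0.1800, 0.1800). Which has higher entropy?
Q

P is highly concentrated on one outcome (94%), making it nearly deterministic. Q spreads its mass more evenly (max 64%). The more spread-out distribution has higher entropy: H(P) ≈ 0.387 bits, H(Q) ≈ 1.303 bits.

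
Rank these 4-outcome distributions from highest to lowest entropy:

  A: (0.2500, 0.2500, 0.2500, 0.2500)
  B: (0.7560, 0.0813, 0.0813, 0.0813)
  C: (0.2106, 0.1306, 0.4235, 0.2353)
A > C > B

Key insight: Entropy is maximized by uniform distributions and minimized by concentrated distributions.

- Uniform distributions have maximum entropy log₂(4) = 2.0000 bits
- The more "peaked" or concentrated a distribution, the lower its entropy

Entropies:
  H(A) = 2.0000 bits
  H(B) = 1.1884 bits
  H(C) = 1.8730 bits

Ranking: A > C > B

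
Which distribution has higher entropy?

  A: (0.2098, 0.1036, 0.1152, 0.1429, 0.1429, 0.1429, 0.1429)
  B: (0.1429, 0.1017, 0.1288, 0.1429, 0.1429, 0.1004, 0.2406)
A

Both distributions are close to uniform, making this a harder comparison.

H(A) = 2.7749 bits
H(B) = 2.7467 bits

The distribution closer to uniform has higher entropy.
Answer: A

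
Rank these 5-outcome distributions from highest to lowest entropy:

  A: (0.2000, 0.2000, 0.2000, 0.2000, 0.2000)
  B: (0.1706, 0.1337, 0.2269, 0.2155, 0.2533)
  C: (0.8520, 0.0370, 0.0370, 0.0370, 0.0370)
A > B > C

Key insight: Entropy is maximized by uniform distributions and minimized by concentrated distributions.

- Uniform distributions have maximum entropy log₂(5) = 2.3219 bits
- The more "peaked" or concentrated a distribution, the lower its entropy

Entropies:
  H(A) = 2.3219 bits
  H(B) = 2.2879 bits
  H(C) = 0.9008 bits

Ranking: A > B > C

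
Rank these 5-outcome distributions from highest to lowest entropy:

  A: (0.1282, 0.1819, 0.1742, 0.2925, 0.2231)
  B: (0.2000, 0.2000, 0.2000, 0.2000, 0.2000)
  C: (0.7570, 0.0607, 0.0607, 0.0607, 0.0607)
B > A > C

Key insight: Entropy is maximized by uniform distributions and minimized by concentrated distributions.

- Uniform distributions have maximum entropy log₂(5) = 2.3219 bits
- The more "peaked" or concentrated a distribution, the lower its entropy

Entropies:
  H(A) = 2.2681 bits
  H(B) = 2.3219 bits
  H(C) = 1.2860 bits

Ranking: B > A > C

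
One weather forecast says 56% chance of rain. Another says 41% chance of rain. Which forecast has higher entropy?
56% forecast

Treat each forecast as a Bernoulli distribution. Binary entropy is maximized at p=0.5 and falls off symmetrically toward 0 or 1. The 56% forecast is closer to 50%, so it is more uncertain. H(56%) ≈ 0.990 bits, H(41%) ≈ 0.977 bits.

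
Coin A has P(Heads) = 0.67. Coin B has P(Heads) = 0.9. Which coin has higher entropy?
A

For binary distributions, entropy is maximized at p=0.5 and decreases as p moves toward 0 or 1.

H(A) = H(0.67) = 0.9149 bits
H(B) = H(0.9) = 0.4690 bits

Distribution A (p=0.67) is closer to uniform (p=0.5), so it has higher entropy.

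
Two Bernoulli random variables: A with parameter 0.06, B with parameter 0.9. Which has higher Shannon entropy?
B

For binary distributions, entropy is maximized at p=0.5 and decreases as p moves toward 0 or 1.

H(A) = H(0.06) = 0.3274 bits
H(B) = H(0.9) = 0.4690 bits

Distribution B (p=0.9) is closer to uniform (p=0.5), so it has higher entropy.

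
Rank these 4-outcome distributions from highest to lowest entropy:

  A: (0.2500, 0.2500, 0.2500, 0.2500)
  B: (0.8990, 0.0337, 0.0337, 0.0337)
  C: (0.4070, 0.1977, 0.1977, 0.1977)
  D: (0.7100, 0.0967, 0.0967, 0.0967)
A > C > D > B

Key insight: Entropy is maximized by uniform distributions and minimized by concentrated distributions.

Entropies:
  H(A) = 2.0000 bits
  H(B) = 0.6322 bits
  H(C) = 1.9148 bits
  H(D) = 1.3284 bits

Ranking: A > C > D > B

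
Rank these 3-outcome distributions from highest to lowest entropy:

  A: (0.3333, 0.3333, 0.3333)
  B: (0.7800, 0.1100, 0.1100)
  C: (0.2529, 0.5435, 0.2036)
A > C > B

Key insight: Entropy is maximized by uniform distributions and minimized by concentrated distributions.

- Uniform distributions have maximum entropy log₂(3) = 1.5850 bits
- The more "peaked" or concentrated a distribution, the lower its entropy

Entropies:
  H(A) = 1.5850 bits
  H(B) = 0.9802 bits
  H(C) = 1.4471 bits

Ranking: A > C > B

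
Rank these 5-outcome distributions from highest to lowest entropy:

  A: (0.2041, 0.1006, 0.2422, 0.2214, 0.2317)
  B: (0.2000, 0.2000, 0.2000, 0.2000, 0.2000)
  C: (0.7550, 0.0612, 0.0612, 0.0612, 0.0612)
B > A > C

Key insight: Entropy is maximized by uniform distributions and minimized by concentrated distributions.

- Uniform distributions have maximum entropy log₂(5) = 2.3219 bits
- The more "peaked" or concentrated a distribution, the lower its entropy

Entropies:
  H(A) = 2.2672 bits
  H(B) = 2.3219 bits
  H(C) = 1.2933 bits

Ranking: B > A > C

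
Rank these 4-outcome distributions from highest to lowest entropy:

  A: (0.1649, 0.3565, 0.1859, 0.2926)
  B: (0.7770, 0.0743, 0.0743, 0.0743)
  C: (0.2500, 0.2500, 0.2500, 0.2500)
C > A > B

Key insight: Entropy is maximized by uniform distributions and minimized by concentrated distributions.

- Uniform distributions have maximum entropy log₂(4) = 2.0000 bits
- The more "peaked" or concentrated a distribution, the lower its entropy

Entropies:
  H(A) = 1.9294 bits
  H(B) = 1.1191 bits
  H(C) = 2.0000 bits

Ranking: C > A > B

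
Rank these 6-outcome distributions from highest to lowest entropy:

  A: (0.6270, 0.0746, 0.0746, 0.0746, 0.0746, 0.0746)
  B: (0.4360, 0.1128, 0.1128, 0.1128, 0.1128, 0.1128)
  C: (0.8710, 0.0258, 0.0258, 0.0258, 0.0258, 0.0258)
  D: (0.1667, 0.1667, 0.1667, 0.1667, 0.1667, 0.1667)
D > B > A > C

Key insight: Entropy is maximized by uniform distributions and minimized by concentrated distributions.

Entropies:
  H(A) = 1.8190 bits
  H(B) = 2.2977 bits
  H(C) = 0.8542 bits
  H(D) = 2.5850 bits

Ranking: D > B > A > C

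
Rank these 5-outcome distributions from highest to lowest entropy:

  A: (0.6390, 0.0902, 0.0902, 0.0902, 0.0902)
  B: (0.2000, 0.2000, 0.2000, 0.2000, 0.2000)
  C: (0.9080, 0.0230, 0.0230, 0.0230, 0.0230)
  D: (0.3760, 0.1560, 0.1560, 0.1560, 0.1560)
B > D > A > C

Key insight: Entropy is maximized by uniform distributions and minimized by concentrated distributions.

Entropies:
  H(A) = 1.6655 bits
  H(B) = 2.3219 bits
  H(C) = 0.6271 bits
  H(D) = 2.2032 bits

Ranking: B > D > A > C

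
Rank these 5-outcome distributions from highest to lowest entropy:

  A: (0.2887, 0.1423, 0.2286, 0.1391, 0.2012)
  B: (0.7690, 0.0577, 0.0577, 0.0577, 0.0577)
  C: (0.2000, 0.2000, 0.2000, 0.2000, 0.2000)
C > A > B

Key insight: Entropy is maximized by uniform distributions and minimized by concentrated distributions.

- Uniform distributions have maximum entropy log₂(5) = 2.3219 bits
- The more "peaked" or concentrated a distribution, the lower its entropy

Entropies:
  H(A) = 2.2658 bits
  H(B) = 1.2418 bits
  H(C) = 2.3219 bits

Ranking: C > A > B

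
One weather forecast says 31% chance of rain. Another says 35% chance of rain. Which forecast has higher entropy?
35% forecast

Treat each forecast as a Bernoulli distribution. Binary entropy is maximized at p=0.5 and falls off symmetrically toward 0 or 1. The 35% forecast is closer to 50%, so it is more uncertain. H(31%) ≈ 0.893 bits, H(35%) ≈ 0.934 bits.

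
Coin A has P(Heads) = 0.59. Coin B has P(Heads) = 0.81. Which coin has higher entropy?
A

For binary distributions, entropy is maximized at p=0.5 and decreases as p moves toward 0 or 1.

H(A) = H(0.59) = 0.9765 bits
H(B) = H(0.81) = 0.7015 bits

Distribution A (p=0.59) is closer to uniform (p=0.5), so it has higher entropy.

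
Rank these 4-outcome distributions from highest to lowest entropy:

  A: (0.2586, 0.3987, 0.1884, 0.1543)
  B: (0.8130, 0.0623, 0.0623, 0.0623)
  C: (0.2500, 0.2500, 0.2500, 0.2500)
C > A > B

Key insight: Entropy is maximized by uniform distributions and minimized by concentrated distributions.

- Uniform distributions have maximum entropy log₂(4) = 2.0000 bits
- The more "peaked" or concentrated a distribution, the lower its entropy

Entropies:
  H(A) = 1.9032 bits
  H(B) = 0.9915 bits
  H(C) = 2.0000 bits

Ranking: C > A > B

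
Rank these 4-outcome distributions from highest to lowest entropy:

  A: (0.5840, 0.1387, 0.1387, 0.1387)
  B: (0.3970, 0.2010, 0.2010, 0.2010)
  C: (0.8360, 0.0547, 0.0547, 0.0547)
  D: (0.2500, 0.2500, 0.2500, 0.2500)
D > B > A > C

Key insight: Entropy is maximized by uniform distributions and minimized by concentrated distributions.

Entropies:
  H(A) = 1.6389 bits
  H(B) = 1.9249 bits
  H(C) = 0.9037 bits
  H(D) = 2.0000 bits

Ranking: D > B > A > C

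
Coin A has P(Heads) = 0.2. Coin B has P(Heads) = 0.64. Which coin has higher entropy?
B

For binary distributions, entropy is maximized at p=0.5 and decreases as p moves toward 0 or 1.

H(A) = H(0.2) = 0.7219 bits
H(B) = H(0.64) = 0.9427 bits

Distribution B (p=0.64) is closer to uniform (p=0.5), so it has higher entropy.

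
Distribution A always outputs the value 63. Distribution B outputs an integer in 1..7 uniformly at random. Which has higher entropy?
B

A is deterministic, so H(A) = 0. B is uniform over 7 outcomes, so H(B) = log₂(7) = 2.807 bits. Any distribution with genuine randomness has higher entropy than a deterministic one.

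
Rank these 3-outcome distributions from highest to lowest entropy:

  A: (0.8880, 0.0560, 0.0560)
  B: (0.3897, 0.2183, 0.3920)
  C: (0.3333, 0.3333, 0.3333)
C > B > A

Key insight: Entropy is maximized by uniform distributions and minimized by concentrated distributions.

- Uniform distributions have maximum entropy log₂(3) = 1.5850 bits
- The more "peaked" or concentrated a distribution, the lower its entropy

Entropies:
  H(A) = 0.6179 bits
  H(B) = 1.5387 bits
  H(C) = 1.5850 bits

Ranking: C > B > A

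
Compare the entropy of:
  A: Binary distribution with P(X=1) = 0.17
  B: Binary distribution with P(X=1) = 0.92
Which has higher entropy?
A

For binary distributions, entropy is maximized at p=0.5 and decreases as p moves toward 0 or 1.

H(A) = H(0.17) = 0.6577 bits
H(B) = H(0.92) = 0.4022 bits

Distribution A (p=0.17) is closer to uniform (p=0.5), so it has higher entropy.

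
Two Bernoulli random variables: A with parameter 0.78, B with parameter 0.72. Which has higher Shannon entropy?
B

For binary distributions, entropy is maximized at p=0.5 and decreases as p moves toward 0 or 1.

H(A) = H(0.78) = 0.7602 bits
H(B) = H(0.72) = 0.8555 bits

Distribution B (p=0.72) is closer to uniform (p=0.5), so it has higher entropy.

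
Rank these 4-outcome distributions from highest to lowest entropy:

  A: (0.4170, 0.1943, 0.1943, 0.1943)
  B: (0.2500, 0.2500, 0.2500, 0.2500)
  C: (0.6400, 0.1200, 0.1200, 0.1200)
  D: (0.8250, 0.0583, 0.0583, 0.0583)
B > A > C > D

Key insight: Entropy is maximized by uniform distributions and minimized by concentrated distributions.

Entropies:
  H(A) = 1.9041 bits
  H(B) = 2.0000 bits
  H(C) = 1.5133 bits
  H(D) = 0.9464 bits

Ranking: B > A > C > D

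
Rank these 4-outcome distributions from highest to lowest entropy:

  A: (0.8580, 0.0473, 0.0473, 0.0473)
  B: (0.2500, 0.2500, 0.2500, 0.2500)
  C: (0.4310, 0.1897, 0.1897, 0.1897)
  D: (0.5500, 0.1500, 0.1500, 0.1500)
B > C > D > A

Key insight: Entropy is maximized by uniform distributions and minimized by concentrated distributions.

Entropies:
  H(A) = 0.8145 bits
  H(B) = 2.0000 bits
  H(C) = 1.8881 bits
  H(D) = 1.7060 bits

Ranking: B > C > D > A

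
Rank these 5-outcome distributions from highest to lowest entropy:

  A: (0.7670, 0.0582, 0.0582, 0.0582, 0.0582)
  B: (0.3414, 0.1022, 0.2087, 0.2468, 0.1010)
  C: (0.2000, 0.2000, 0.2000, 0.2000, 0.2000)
C > B > A

Key insight: Entropy is maximized by uniform distributions and minimized by concentrated distributions.

- Uniform distributions have maximum entropy log₂(5) = 2.3219 bits
- The more "peaked" or concentrated a distribution, the lower its entropy

Entropies:
  H(A) = 1.2492 bits
  H(B) = 2.1695 bits
  H(C) = 2.3219 bits

Ranking: C > B > A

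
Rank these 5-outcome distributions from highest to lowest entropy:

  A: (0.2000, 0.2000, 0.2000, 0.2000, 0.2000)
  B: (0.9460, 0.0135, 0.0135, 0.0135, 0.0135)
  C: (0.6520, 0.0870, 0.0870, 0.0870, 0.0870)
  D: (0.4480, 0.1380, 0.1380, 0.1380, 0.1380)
A > D > C > B

Key insight: Entropy is maximized by uniform distributions and minimized by concentrated distributions.

Entropies:
  H(A) = 2.3219 bits
  H(B) = 0.4112 bits
  H(C) = 1.6283 bits
  H(D) = 2.0962 bits

Ranking: A > D > C > B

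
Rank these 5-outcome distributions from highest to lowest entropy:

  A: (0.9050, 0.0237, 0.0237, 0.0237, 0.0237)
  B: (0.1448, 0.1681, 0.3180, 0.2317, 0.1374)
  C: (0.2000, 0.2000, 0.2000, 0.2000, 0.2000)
C > B > A

Key insight: Entropy is maximized by uniform distributions and minimized by concentrated distributions.

- Uniform distributions have maximum entropy log₂(5) = 2.3219 bits
- The more "peaked" or concentrated a distribution, the lower its entropy

Entropies:
  H(A) = 0.6429 bits
  H(B) = 2.2440 bits
  H(C) = 2.3219 bits

Ranking: C > B > A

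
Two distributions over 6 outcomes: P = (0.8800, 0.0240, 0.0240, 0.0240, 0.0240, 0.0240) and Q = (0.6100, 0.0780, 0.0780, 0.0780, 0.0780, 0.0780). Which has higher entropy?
Q

P is highly concentrated on one outcome (88%), making it nearly deterministic. Q spreads its mass more evenly (max 61%). The more spread-out distribution has higher entropy: H(P) ≈ 0.808 bits, H(Q) ≈ 1.870 bits.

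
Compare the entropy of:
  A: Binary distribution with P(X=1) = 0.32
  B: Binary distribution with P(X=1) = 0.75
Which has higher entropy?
A

For binary distributions, entropy is maximized at p=0.5 and decreases as p moves toward 0 or 1.

H(A) = H(0.32) = 0.9044 bits
H(B) = H(0.75) = 0.8113 bits

Distribution A (p=0.32) is closer to uniform (p=0.5), so it has higher entropy.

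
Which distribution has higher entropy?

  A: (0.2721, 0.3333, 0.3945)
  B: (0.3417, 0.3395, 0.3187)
B

Both distributions are close to uniform, making this a harder comparison.

H(A) = 1.5687 bits
H(B) = 1.5843 bits

The distribution closer to uniform has higher entropy.
Answer: B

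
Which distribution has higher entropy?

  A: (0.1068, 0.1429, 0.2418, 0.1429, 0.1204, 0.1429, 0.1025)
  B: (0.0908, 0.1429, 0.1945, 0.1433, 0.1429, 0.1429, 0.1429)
B

Both distributions are close to uniform, making this a harder comparison.

H(A) = 2.7475 bits
H(B) = 2.7796 bits

The distribution closer to uniform has higher entropy.
Answer: B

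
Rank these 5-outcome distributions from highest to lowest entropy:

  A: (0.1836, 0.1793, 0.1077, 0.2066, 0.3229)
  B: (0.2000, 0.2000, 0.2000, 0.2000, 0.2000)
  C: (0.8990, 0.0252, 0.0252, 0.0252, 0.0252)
B > A > C

Key insight: Entropy is maximized by uniform distributions and minimized by concentrated distributions.

- Uniform distributions have maximum entropy log₂(5) = 2.3219 bits
- The more "peaked" or concentrated a distribution, the lower its entropy

Entropies:
  H(A) = 2.2364 bits
  H(B) = 2.3219 bits
  H(C) = 0.6742 bits

Ranking: B > A > C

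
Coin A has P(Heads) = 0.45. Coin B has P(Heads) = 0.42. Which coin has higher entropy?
A

For binary distributions, entropy is maximized at p=0.5 and decreases as p moves toward 0 or 1.

H(A) = H(0.45) = 0.9928 bits
H(B) = H(0.42) = 0.9815 bits

Distribution A (p=0.45) is closer to uniform (p=0.5), so it has higher entropy.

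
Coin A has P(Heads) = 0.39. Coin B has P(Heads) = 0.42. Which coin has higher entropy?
B

For binary distributions, entropy is maximized at p=0.5 and decreases as p moves toward 0 or 1.

H(A) = H(0.39) = 0.9648 bits
H(B) = H(0.42) = 0.9815 bits

Distribution B (p=0.42) is closer to uniform (p=0.5), so it has higher entropy.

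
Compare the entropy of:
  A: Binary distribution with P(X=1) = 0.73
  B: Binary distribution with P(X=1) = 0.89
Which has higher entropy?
A

For binary distributions, entropy is maximized at p=0.5 and decreases as p moves toward 0 or 1.

H(A) = H(0.73) = 0.8415 bits
H(B) = H(0.89) = 0.4999 bits

Distribution A (p=0.73) is closer to uniform (p=0.5), so it has higher entropy.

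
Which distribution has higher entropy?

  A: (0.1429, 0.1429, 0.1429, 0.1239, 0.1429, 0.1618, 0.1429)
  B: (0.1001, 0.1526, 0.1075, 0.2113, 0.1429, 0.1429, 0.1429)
A

Both distributions are close to uniform, making this a harder comparison.

H(A) = 2.8037 bits
H(B) = 2.7691 bits

The distribution closer to uniform has higher entropy.
Answer: A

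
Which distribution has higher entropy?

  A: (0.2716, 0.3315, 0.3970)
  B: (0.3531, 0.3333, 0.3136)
B

Both distributions are close to uniform, making this a harder comparison.

H(A) = 1.5679 bits
H(B) = 1.5833 bits

The distribution closer to uniform has higher entropy.
Answer: B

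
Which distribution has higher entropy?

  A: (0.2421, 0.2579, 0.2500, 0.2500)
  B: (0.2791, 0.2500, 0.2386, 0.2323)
A

Both distributions are close to uniform, making this a harder comparison.

H(A) = 1.9996 bits
H(B) = 1.9963 bits

The distribution closer to uniform has higher entropy.
Answer: A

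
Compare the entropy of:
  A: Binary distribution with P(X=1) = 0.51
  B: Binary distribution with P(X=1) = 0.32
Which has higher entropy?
A

For binary distributions, entropy is maximized at p=0.5 and decreases as p moves toward 0 or 1.

H(A) = H(0.51) = 0.9997 bits
H(B) = H(0.32) = 0.9044 bits

Distribution A (p=0.51) is closer to uniform (p=0.5), so it has higher entropy.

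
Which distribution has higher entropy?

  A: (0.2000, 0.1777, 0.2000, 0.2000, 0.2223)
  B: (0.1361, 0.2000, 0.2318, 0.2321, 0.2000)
A

Both distributions are close to uniform, making this a harder comparison.

H(A) = 2.3183 bits
H(B) = 2.2984 bits

The distribution closer to uniform has higher entropy.
Answer: A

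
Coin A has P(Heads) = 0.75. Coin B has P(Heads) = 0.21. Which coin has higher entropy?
A

For binary distributions, entropy is maximized at p=0.5 and decreases as p moves toward 0 or 1.

H(A) = H(0.75) = 0.8113 bits
H(B) = H(0.21) = 0.7415 bits

Distribution A (p=0.75) is closer to uniform (p=0.5), so it has higher entropy.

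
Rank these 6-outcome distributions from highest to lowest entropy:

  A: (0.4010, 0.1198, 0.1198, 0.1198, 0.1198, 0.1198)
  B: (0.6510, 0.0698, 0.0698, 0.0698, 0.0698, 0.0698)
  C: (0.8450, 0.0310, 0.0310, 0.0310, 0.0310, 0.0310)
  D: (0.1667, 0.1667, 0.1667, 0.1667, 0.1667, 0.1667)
D > A > B > C

Key insight: Entropy is maximized by uniform distributions and minimized by concentrated distributions.

Entropies:
  H(A) = 2.3624 bits
  H(B) = 1.7435 bits
  H(C) = 0.9821 bits
  H(D) = 2.5850 bits

Ranking: D > A > B > C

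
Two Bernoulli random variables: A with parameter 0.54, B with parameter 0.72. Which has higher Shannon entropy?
A

For binary distributions, entropy is maximized at p=0.5 and decreases as p moves toward 0 or 1.

H(A) = H(0.54) = 0.9954 bits
H(B) = H(0.72) = 0.8555 bits

Distribution A (p=0.54) is closer to uniform (p=0.5), so it has higher entropy.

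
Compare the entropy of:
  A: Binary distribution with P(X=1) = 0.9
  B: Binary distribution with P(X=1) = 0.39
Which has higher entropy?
B

For binary distributions, entropy is maximized at p=0.5 and decreases as p moves toward 0 or 1.

H(A) = H(0.9) = 0.4690 bits
H(B) = H(0.39) = 0.9648 bits

Distribution B (p=0.39) is closer to uniform (p=0.5), so it has higher entropy.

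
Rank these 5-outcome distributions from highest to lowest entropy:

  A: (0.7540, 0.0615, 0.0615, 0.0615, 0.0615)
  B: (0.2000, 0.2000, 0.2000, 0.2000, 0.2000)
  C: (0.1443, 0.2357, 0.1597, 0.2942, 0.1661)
B > C > A

Key insight: Entropy is maximized by uniform distributions and minimized by concentrated distributions.

- Uniform distributions have maximum entropy log₂(5) = 2.3219 bits
- The more "peaked" or concentrated a distribution, the lower its entropy

Entropies:
  H(A) = 1.2969 bits
  H(B) = 2.3219 bits
  H(C) = 2.2665 bits

Ranking: B > C > A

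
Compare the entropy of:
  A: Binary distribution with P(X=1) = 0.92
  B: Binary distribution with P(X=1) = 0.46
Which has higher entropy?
B

For binary distributions, entropy is maximized at p=0.5 and decreases as p moves toward 0 or 1.

H(A) = H(0.92) = 0.4022 bits
H(B) = H(0.46) = 0.9954 bits

Distribution B (p=0.46) is closer to uniform (p=0.5), so it has higher entropy.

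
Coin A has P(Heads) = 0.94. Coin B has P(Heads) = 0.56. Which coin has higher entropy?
B

For binary distributions, entropy is maximized at p=0.5 and decreases as p moves toward 0 or 1.

H(A) = H(0.94) = 0.3274 bits
H(B) = H(0.56) = 0.9896 bits

Distribution B (p=0.56) is closer to uniform (p=0.5), so it has higher entropy.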